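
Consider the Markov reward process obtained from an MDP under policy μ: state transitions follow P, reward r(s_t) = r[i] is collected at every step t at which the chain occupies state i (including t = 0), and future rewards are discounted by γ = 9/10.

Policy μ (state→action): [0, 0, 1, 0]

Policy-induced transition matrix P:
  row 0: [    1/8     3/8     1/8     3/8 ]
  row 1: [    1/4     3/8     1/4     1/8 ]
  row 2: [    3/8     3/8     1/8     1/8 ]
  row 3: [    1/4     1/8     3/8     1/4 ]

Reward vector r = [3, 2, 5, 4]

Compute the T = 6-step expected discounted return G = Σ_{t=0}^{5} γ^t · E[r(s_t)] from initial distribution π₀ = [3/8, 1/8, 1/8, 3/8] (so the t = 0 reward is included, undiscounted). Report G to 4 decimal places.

G = 15.9026

t=0: π = [0.3750, 0.1250, 0.1250, 0.3750], E[r] = 3.5000, γ^t·E[r] = 3.500000, running G = 3.500000
t=1: π = [0.2188, 0.2813, 0.2344, 0.2656], E[r] = 3.4531, γ^t·E[r] = 3.107813, running G = 6.607813
t=2: π = [0.2520, 0.3086, 0.2266, 0.2129], E[r] = 3.3574, γ^t·E[r] = 2.719512, running G = 9.327324
t=3: π = [0.2468, 0.3218, 0.2168, 0.2146], E[r] = 3.3264, γ^t·E[r] = 2.424957, running G = 11.752281
t=4: π = [0.2462, 0.3214, 0.2189, 0.2135], E[r] = 3.3299, γ^t·E[r] = 2.184764, running G = 13.937046
t=5: π = [0.2466, 0.3216, 0.2186, 0.2133], E[r] = 3.3287, γ^t·E[r] = 1.965587, running G = 15.902633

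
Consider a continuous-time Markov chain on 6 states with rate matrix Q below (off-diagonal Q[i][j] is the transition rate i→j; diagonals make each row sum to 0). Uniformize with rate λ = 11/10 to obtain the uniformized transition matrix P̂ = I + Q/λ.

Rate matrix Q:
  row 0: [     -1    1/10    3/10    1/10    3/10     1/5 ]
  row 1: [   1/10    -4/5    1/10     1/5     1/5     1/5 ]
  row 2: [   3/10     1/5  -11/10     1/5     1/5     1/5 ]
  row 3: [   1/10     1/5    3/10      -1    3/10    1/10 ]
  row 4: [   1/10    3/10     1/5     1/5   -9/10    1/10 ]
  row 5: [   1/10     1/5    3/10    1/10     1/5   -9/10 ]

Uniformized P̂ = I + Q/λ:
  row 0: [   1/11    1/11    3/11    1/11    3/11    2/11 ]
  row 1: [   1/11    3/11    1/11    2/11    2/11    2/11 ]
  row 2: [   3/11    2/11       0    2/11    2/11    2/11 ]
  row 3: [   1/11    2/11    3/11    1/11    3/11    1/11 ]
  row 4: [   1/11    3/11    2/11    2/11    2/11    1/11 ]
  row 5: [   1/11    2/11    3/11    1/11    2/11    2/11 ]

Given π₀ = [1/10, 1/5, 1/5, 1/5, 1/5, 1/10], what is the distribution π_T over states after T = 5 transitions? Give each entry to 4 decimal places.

t=0: π = [0.1000, 0.2000, 0.2000, 0.2000, 0.2000, 0.1000]
t=1: π = [0.1273, 0.2091, 0.1636, 0.1455, 0.2091, 0.1455]
t=2: π = [0.1207, 0.2083, 0.1711, 0.1438, 0.2066, 0.1496]
t=3: π = [0.1220, 0.2086, 0.1694, 0.1442, 0.2059, 0.1500]
t=4: π = [0.1217, 0.2084, 0.1699, 0.1440, 0.2060, 0.1500]
t=5: π = [0.1218, 0.2084, 0.1698, 0.1440, 0.2060, 0.1500]

π = [0.1218, 0.2084, 0.1698, 0.1440, 0.2060, 0.1500]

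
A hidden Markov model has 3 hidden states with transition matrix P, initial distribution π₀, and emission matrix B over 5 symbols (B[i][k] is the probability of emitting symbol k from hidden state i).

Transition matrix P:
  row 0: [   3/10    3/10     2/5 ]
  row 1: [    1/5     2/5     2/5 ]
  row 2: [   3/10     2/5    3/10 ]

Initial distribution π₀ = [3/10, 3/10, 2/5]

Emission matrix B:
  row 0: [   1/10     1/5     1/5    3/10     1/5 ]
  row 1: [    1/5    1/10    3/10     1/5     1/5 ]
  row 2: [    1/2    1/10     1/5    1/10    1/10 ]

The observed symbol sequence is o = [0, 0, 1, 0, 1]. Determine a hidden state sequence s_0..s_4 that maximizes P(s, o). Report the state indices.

t=0: δ = [3.000e-02, 6.000e-02, 2.000e-01]  (obs o_0=0)
t=1: δ = [6.000e-03, 1.600e-02, 3.000e-02]  ψ = [2, 2, 2]  (obs o_1=0)
t=2: δ = [1.800e-03, 1.200e-03, 9.000e-04]  ψ = [2, 2, 2]  (obs o_2=1)
t=3: δ = [5.400e-05, 1.080e-04, 3.600e-04]  ψ = [0, 0, 0]  (obs o_3=0)
t=4: δ = [2.160e-05, 1.440e-05, 1.080e-05]  ψ = [2, 2, 2]  (obs o_4=1)
backtrack: best end state = 0; path = [2, 2, 0, 2, 0]

path = [2, 2, 0, 2, 0]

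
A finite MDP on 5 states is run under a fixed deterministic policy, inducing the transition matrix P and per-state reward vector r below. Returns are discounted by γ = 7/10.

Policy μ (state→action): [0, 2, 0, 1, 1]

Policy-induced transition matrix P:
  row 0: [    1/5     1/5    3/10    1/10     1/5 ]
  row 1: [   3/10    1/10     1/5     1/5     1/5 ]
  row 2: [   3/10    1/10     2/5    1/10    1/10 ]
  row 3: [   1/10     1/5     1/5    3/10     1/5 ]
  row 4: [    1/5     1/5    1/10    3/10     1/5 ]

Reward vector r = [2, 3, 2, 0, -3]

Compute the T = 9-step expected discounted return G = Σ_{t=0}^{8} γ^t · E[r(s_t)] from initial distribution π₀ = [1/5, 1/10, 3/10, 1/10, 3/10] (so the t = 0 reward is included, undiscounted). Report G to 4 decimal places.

G = 2.4136

t=0: π = [0.2000, 0.1000, 0.3000, 0.1000, 0.3000], E[r] = 0.4000, γ^t·E[r] = 0.400000, running G = 0.400000
t=1: π = [0.2300, 0.1600, 0.2500, 0.1900, 0.1700], E[r] = 0.9300, γ^t·E[r] = 0.651000, running G = 1.051000
t=2: π = [0.2220, 0.1590, 0.2560, 0.1880, 0.1750], E[r] = 0.9080, γ^t·E[r] = 0.444920, running G = 1.495920
t=3: π = [0.2227, 0.1585, 0.2559, 0.1885, 0.1744], E[r] = 0.9095, γ^t·E[r] = 0.311959, running G = 1.807879
t=4: π = [0.2226, 0.1586, 0.2560, 0.1884, 0.1744], E[r] = 0.9097, γ^t·E[r] = 0.218407, running G = 2.026285
t=5: π = [0.2226, 0.1585, 0.2560, 0.1884, 0.1744], E[r] = 0.9097, γ^t·E[r] = 0.152893, running G = 2.179179
t=6: π = [0.2226, 0.1585, 0.2560, 0.1884, 0.1744], E[r] = 0.9097, γ^t·E[r] = 0.107027, running G = 2.286206
t=7: π = [0.2226, 0.1585, 0.2560, 0.1884, 0.1744], E[r] = 0.9097, γ^t·E[r] = 0.074919, running G = 2.361125
t=8: π = [0.2226, 0.1585, 0.2560, 0.1884, 0.1744], E[r] = 0.9097, γ^t·E[r] = 0.052444, running G = 2.413569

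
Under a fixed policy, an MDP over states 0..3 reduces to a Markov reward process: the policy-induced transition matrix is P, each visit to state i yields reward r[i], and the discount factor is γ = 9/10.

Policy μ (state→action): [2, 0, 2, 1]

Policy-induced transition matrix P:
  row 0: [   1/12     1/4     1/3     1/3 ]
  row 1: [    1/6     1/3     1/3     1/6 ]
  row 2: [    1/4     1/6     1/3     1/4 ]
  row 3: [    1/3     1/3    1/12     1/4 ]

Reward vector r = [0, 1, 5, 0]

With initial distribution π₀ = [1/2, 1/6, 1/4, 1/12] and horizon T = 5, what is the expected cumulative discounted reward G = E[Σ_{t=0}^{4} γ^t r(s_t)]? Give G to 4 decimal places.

t=0: π = [0.5000, 0.1667, 0.2500, 0.0833], E[r] = 1.4167, γ^t·E[r] = 1.416667, running G = 1.416667
t=1: π = [0.1597, 0.2500, 0.3125, 0.2778], E[r] = 1.8125, γ^t·E[r] = 1.631250, running G = 3.047917
t=2: π = [0.2257, 0.2679, 0.2639, 0.2425], E[r] = 1.5874, γ^t·E[r] = 1.285781, running G = 4.333698
t=3: π = [0.2103, 0.2705, 0.2727, 0.2465], E[r] = 1.6341, γ^t·E[r] = 1.191270, running G = 5.524967
t=4: π = [0.2130, 0.2704, 0.2717, 0.2450], E[r] = 1.6289, γ^t·E[r] = 1.068739, running G = 6.593706

G = 6.5937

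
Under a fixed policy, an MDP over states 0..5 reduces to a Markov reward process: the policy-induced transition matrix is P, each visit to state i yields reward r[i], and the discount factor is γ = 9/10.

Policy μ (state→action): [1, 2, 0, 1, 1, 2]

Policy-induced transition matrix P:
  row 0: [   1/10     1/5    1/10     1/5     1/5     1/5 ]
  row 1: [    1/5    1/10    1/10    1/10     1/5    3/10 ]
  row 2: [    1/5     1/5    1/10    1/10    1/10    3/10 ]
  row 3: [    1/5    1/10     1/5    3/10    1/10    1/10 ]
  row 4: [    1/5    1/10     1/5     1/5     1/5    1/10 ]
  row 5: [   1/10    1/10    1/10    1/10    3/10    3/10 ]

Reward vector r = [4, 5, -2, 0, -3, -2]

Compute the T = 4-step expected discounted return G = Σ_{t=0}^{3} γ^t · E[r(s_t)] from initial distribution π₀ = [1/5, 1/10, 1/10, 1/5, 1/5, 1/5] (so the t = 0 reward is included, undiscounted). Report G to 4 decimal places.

G = 0.2003

t=0: π = [0.2000, 0.1000, 0.1000, 0.2000, 0.2000, 0.2000], E[r] = 0.1000, γ^t·E[r] = 0.100000, running G = 0.100000
t=1: π = [0.1600, 0.1300, 0.1400, 0.1800, 0.1900, 0.2000], E[r] = 0.0400, γ^t·E[r] = 0.036000, running G = 0.136000
t=2: π = [0.1640, 0.1300, 0.1370, 0.1710, 0.1880, 0.2100], E[r] = 0.0480, γ^t·E[r] = 0.038880, running G = 0.174880
t=3: π = [0.1626, 0.1301, 0.1359, 0.1694, 0.1902, 0.2118], E[r] = 0.0349, γ^t·E[r] = 0.025442, running G = 0.200322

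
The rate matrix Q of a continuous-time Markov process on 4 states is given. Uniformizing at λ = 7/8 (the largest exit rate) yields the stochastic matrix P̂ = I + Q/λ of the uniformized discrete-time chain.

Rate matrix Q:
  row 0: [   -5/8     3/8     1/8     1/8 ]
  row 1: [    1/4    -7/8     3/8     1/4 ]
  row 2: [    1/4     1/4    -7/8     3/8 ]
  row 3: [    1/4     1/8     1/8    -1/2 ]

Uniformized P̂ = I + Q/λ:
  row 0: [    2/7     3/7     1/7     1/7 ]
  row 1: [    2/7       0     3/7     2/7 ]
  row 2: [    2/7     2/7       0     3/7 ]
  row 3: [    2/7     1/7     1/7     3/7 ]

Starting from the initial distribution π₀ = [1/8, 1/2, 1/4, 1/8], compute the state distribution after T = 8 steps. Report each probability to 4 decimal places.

π = [0.2857, 0.2189, 0.1797, 0.3157]

t=0: π = [0.1250, 0.5000, 0.2500, 0.1250]
t=1: π = [0.2857, 0.1429, 0.2500, 0.3214]
t=2: π = [0.2857, 0.2398, 0.1480, 0.3265]
t=3: π = [0.2857, 0.2114, 0.1902, 0.3127]
t=4: π = [0.2857, 0.2215, 0.1761, 0.3167]
t=5: π = [0.2857, 0.2180, 0.1810, 0.3153]
t=6: π = [0.2857, 0.2192, 0.1793, 0.3158]
t=7: π = [0.2857, 0.2188, 0.1799, 0.3156]
t=8: π = [0.2857, 0.2189, 0.1797, 0.3157]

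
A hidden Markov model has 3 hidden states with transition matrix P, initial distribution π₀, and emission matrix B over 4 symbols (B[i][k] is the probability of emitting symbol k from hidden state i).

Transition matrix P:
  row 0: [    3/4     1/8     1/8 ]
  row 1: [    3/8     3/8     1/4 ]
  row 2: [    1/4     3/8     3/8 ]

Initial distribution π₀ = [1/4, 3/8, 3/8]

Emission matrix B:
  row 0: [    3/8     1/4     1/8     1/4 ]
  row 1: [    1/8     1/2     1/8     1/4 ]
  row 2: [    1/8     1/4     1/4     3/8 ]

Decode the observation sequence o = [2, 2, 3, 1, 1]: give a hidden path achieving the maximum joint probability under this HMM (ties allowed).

path = [2, 2, 2, 1, 1]

t=0: δ = [3.125e-02, 4.688e-02, 9.375e-02]  (obs o_0=2)
t=1: δ = [2.930e-03, 4.395e-03, 8.789e-03]  ψ = [0, 2, 2]  (obs o_1=2)
t=2: δ = [5.493e-04, 8.240e-04, 1.236e-03]  ψ = [0, 2, 2]  (obs o_2=3)
t=3: δ = [1.030e-04, 2.317e-04, 1.159e-04]  ψ = [0, 2, 2]  (obs o_3=1)
t=4: δ = [2.173e-05, 4.345e-05, 1.448e-05]  ψ = [1, 1, 1]  (obs o_4=1)
backtrack: best end state = 1; path = [2, 2, 2, 1, 1]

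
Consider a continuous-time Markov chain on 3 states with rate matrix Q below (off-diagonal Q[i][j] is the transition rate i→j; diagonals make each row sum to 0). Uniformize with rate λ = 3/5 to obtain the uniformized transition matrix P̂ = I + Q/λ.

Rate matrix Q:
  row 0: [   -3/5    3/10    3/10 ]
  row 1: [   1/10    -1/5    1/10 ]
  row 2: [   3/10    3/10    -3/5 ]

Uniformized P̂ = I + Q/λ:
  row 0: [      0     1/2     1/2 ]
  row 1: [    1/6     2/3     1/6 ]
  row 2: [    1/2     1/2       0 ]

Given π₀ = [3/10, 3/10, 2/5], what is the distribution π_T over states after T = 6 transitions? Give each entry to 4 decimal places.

t=0: π = [0.3000, 0.3000, 0.4000]
t=1: π = [0.2500, 0.5500, 0.2000]
t=2: π = [0.1917, 0.5917, 0.2167]
t=3: π = [0.2069, 0.5986, 0.1944]
t=4: π = [0.1970, 0.5998, 0.2032]
t=5: π = [0.2016, 0.6000, 0.1985]
t=6: π = [0.1992, 0.6000, 0.2008]

π = [0.1992, 0.6000, 0.2008]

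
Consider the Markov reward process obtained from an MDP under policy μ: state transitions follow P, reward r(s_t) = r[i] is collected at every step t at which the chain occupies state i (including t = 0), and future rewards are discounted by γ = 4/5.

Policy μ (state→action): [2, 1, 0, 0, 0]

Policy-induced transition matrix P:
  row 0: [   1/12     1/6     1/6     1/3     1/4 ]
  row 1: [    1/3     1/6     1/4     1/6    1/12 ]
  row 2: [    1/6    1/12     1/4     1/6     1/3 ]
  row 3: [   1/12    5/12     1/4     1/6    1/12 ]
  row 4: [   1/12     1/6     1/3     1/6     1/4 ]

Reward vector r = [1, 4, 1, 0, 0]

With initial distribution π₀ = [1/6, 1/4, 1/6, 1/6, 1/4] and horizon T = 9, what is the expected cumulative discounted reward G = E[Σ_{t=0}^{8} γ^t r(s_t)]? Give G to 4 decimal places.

G = 5.2776

t=0: π = [0.1667, 0.2500, 0.1667, 0.1667, 0.2500], E[r] = 1.3333, γ^t·E[r] = 1.333333, running G = 1.333333
t=1: π = [0.1597, 0.1944, 0.2569, 0.1944, 0.1944], E[r] = 1.1944, γ^t·E[r] = 0.955556, running G = 2.288889
t=2: π = [0.1534, 0.1939, 0.2529, 0.1933, 0.2066], E[r] = 1.1817, γ^t·E[r] = 0.756296, running G = 3.045185
t=3: π = [0.1529, 0.1939, 0.2544, 0.1922, 0.2065], E[r] = 1.1830, γ^t·E[r] = 0.605679, running G = 3.650864
t=4: π = [0.1530, 0.1935, 0.2545, 0.1921, 0.2068], E[r] = 1.1816, γ^t·E[r] = 0.483970, running G = 4.134835
t=5: π = [0.1529, 0.1935, 0.2545, 0.1922, 0.2069], E[r] = 1.1814, γ^t·E[r] = 0.387119, running G = 4.521954
t=6: π = [0.1529, 0.1935, 0.2545, 0.1922, 0.2069], E[r] = 1.1814, γ^t·E[r] = 0.309703, running G = 4.831656
t=7: π = [0.1529, 0.1935, 0.2545, 0.1922, 0.2069], E[r] = 1.1814, γ^t·E[r] = 0.247759, running G = 5.079415
t=8: π = [0.1529, 0.1935, 0.2545, 0.1922, 0.2069], E[r] = 1.1814, γ^t·E[r] = 0.198206, running G = 5.277621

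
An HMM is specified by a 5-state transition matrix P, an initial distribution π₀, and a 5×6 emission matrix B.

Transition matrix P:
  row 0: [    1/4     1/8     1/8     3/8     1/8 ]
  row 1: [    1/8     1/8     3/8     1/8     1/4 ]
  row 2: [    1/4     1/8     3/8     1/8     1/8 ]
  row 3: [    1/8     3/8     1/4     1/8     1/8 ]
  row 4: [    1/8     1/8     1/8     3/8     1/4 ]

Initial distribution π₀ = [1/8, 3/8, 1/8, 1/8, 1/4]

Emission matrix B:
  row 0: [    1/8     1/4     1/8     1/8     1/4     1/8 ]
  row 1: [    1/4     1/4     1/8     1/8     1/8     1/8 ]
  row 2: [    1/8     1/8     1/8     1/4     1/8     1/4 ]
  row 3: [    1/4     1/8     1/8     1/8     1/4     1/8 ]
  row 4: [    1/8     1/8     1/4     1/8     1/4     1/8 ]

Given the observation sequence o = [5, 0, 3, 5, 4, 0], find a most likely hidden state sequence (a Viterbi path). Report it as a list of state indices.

t=0: δ = [1.562e-02, 4.688e-02, 3.125e-02, 1.562e-02, 3.125e-02]  (obs o_0=5)
t=1: δ = [9.766e-04, 1.465e-03, 2.197e-03, 2.930e-03, 1.465e-03]  ψ = [2, 1, 1, 4, 1]  (obs o_1=0)
t=2: δ = [6.866e-05, 1.373e-04, 2.060e-04, 6.866e-05, 4.578e-05]  ψ = [2, 3, 2, 4, 1]  (obs o_2=3)
t=3: δ = [6.437e-06, 3.219e-06, 1.931e-05, 3.219e-06, 4.292e-06]  ψ = [2, 2, 2, 0, 1]  (obs o_3=5)
t=4: δ = [1.207e-06, 3.017e-07, 9.052e-07, 6.035e-07, 6.035e-07]  ψ = [2, 2, 2, 0, 2]  (obs o_4=4)
t=5: δ = [3.772e-08, 5.658e-08, 4.243e-08, 1.132e-07, 1.886e-08]  ψ = [0, 3, 2, 0, 0]  (obs o_5=0)
backtrack: best end state = 3; path = [1, 2, 2, 2, 0, 3]

path = [1, 2, 2, 2, 0, 3]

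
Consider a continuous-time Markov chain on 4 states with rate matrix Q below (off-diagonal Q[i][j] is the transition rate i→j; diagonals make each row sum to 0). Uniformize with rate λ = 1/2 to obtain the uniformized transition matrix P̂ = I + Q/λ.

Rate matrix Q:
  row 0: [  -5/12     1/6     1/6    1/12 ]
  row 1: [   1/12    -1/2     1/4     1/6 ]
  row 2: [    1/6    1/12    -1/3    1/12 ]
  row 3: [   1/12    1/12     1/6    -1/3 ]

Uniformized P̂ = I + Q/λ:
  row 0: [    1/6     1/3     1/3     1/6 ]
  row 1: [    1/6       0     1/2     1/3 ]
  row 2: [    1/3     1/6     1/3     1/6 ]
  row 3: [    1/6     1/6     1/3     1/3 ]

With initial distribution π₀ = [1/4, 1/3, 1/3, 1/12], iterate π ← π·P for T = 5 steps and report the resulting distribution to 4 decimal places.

π = [0.2271, 0.1753, 0.3625, 0.2350]

t=0: π = [0.2500, 0.3333, 0.3333, 0.0833]
t=1: π = [0.2222, 0.1528, 0.3889, 0.2361]
t=2: π = [0.2315, 0.1782, 0.3588, 0.2315]
t=3: π = [0.2265, 0.1755, 0.3630, 0.2350]
t=4: π = [0.2272, 0.1752, 0.3626, 0.2351]
t=5: π = [0.2271, 0.1753, 0.3625, 0.2350]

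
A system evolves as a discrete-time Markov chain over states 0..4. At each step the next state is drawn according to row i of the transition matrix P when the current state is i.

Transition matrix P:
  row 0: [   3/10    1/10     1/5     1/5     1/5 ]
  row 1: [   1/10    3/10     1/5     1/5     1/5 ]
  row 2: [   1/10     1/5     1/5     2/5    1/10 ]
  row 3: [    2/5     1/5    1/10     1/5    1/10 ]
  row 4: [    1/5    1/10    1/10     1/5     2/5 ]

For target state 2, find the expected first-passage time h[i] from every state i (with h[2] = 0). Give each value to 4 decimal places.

h = [6.3492, 6.3492, 0.0000, 6.9048, 7.1429]

First-step conditioning: h[2] = 0; for i ≠ 2, h[i] = 1 + Σ_k P[i][k]·h[k].
  h[0] = 1 + 3/10·h[0] + 1/10·h[1] + 1/5·h[3] + 1/5·h[4]
  h[1] = 1 + 1/10·h[0] + 3/10·h[1] + 1/5·h[3] + 1/5·h[4]
  h[3] = 1 + 2/5·h[0] + 1/5·h[1] + 1/5·h[3] + 1/10·h[4]
  h[4] = 1 + 1/5·h[0] + 1/10·h[1] + 1/5·h[3] + 2/5·h[4]
Solving the 4×4 linear system over states ≠ 2 gives exactly h = [400/63, 400/63, 0, 145/21, 50/7] (h[2] = 0 is the target).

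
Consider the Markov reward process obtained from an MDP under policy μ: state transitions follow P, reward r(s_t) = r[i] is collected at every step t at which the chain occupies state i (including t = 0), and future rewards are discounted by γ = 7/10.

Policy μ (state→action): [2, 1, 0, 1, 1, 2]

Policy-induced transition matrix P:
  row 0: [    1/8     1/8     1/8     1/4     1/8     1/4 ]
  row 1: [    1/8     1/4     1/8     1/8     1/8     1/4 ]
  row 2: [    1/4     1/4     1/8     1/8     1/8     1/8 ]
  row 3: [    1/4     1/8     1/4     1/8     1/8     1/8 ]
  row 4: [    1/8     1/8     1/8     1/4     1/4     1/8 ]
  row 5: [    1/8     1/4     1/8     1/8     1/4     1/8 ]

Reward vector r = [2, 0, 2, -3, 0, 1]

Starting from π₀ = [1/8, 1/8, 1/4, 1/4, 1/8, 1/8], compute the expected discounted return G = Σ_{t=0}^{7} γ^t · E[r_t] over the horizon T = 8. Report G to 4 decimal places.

t=0: π = [0.1250, 0.1250, 0.2500, 0.2500, 0.1250, 0.1250], E[r] = 0.1250, γ^t·E[r] = 0.125000, running G = 0.125000
t=1: π = [0.1875, 0.1875, 0.1563, 0.1563, 0.1563, 0.1563], E[r] = 0.3750, γ^t·E[r] = 0.262500, running G = 0.387500
t=2: π = [0.1641, 0.1875, 0.1445, 0.1680, 0.1641, 0.1719], E[r] = 0.2852, γ^t·E[r] = 0.139727, running G = 0.527227
t=3: π = [0.1641, 0.1880, 0.1460, 0.1660, 0.1670, 0.1689], E[r] = 0.2910, γ^t·E[r] = 0.099818, running G = 0.627045
t=4: π = [0.1640, 0.1879, 0.1458, 0.1664, 0.1670, 0.1690], E[r] = 0.2894, γ^t·E[r] = 0.069477, running G = 0.696522
t=5: π = [0.1640, 0.1878, 0.1458, 0.1664, 0.1670, 0.1690], E[r] = 0.2895, γ^t·E[r] = 0.048655, running G = 0.745177
t=6: π = [0.1640, 0.1878, 0.1458, 0.1664, 0.1670, 0.1690], E[r] = 0.2895, γ^t·E[r] = 0.034058, running G = 0.779234
t=7: π = [0.1640, 0.1878, 0.1458, 0.1664, 0.1670, 0.1690], E[r] = 0.2895, γ^t·E[r] = 0.023840, running G = 0.803075

G = 0.8031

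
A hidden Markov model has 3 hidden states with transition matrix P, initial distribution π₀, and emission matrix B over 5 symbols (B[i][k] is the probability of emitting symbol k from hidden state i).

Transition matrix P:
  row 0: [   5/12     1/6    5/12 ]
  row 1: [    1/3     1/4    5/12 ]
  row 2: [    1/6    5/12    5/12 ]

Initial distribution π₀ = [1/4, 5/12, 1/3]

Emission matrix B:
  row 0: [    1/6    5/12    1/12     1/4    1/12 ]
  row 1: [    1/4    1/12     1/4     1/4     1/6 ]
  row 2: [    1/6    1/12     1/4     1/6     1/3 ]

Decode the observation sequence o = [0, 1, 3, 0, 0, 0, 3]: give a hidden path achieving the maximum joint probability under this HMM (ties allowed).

t=0: δ = [4.167e-02, 1.042e-01, 5.556e-02]  (obs o_0=0)
t=1: δ = [1.447e-02, 2.170e-03, 3.617e-03]  ψ = [1, 1, 1]  (obs o_1=1)
t=2: δ = [1.507e-03, 6.028e-04, 1.005e-03]  ψ = [0, 0, 0]  (obs o_2=3)
t=3: δ = [1.047e-04, 1.047e-04, 1.047e-04]  ψ = [0, 2, 0]  (obs o_3=0)
t=4: δ = [7.268e-06, 1.090e-05, 7.268e-06]  ψ = [0, 2, 0]  (obs o_4=0)
t=5: δ = [6.056e-07, 7.571e-07, 7.571e-07]  ψ = [1, 2, 1]  (obs o_5=0)
t=6: δ = [6.309e-08, 7.886e-08, 5.257e-08]  ψ = [0, 2, 1]  (obs o_6=3)
backtrack: best end state = 1; path = [1, 0, 0, 2, 1, 2, 1]

path = [1, 0, 0, 2, 1, 2, 1]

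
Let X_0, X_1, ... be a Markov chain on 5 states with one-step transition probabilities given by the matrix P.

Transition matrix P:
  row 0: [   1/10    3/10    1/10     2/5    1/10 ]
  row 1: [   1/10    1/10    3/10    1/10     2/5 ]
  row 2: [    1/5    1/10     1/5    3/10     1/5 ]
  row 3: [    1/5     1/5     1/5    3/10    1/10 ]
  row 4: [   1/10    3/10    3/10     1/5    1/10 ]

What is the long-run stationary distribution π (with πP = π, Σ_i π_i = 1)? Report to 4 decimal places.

π = [0.1481, 0.1914, 0.2223, 0.2586, 0.1797]

Balance equations π_j = Σ_i π_i·P[i][j]:
  π_0 = 1/10·π_0 + 1/10·π_1 + 1/5·π_2 + 1/5·π_3 + 1/10·π_4
  π_1 = 3/10·π_0 + 1/10·π_1 + 1/10·π_2 + 1/5·π_3 + 3/10·π_4
  π_2 = 1/10·π_0 + 3/10·π_1 + 1/5·π_2 + 1/5·π_3 + 3/10·π_4
  π_3 = 2/5·π_0 + 1/10·π_1 + 3/10·π_2 + 3/10·π_3 + 1/5·π_4
  normalize: π_0 + π_1 + π_2 + π_3 + π_4 = 1
Solving the linear system gives exactly π = [441/2978, 285/1489, 331/1489, 385/1489, 535/2978].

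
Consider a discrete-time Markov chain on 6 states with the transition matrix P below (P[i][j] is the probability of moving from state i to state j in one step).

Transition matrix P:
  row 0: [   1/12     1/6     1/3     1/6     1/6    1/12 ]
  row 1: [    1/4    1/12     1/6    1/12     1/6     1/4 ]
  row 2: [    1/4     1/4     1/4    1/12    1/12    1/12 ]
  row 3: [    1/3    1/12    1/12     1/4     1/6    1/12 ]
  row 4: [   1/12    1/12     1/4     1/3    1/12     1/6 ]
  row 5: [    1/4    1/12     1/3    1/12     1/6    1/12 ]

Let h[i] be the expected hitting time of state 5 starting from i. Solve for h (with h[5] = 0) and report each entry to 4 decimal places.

h = [8.3781, 7.0894, 8.3085, 8.5143, 7.8591, 0.0000]

First-step conditioning: h[5] = 0; for i ≠ 5, h[i] = 1 + Σ_k P[i][k]·h[k].
  h[0] = 1 + 1/12·h[0] + 1/6·h[1] + 1/3·h[2] + 1/6·h[3] + 1/6·h[4]
  h[1] = 1 + 1/4·h[0] + 1/12·h[1] + 1/6·h[2] + 1/12·h[3] + 1/6·h[4]
  h[2] = 1 + 1/4·h[0] + 1/4·h[1] + 1/4·h[2] + 1/12·h[3] + 1/12·h[4]
  h[3] = 1 + 1/3·h[0] + 1/12·h[1] + 1/12·h[2] + 1/4·h[3] + 1/6·h[4]
  h[4] = 1 + 1/12·h[0] + 1/12·h[1] + 1/4·h[2] + 1/3·h[3] + 1/12·h[4]
Solving the 5×5 linear system over states ≠ 5 gives exactly h = [282804/33755, 239304/33755, 280452/33755, 57480/6751, 265284/33755, 0] (h[5] = 0 is the target).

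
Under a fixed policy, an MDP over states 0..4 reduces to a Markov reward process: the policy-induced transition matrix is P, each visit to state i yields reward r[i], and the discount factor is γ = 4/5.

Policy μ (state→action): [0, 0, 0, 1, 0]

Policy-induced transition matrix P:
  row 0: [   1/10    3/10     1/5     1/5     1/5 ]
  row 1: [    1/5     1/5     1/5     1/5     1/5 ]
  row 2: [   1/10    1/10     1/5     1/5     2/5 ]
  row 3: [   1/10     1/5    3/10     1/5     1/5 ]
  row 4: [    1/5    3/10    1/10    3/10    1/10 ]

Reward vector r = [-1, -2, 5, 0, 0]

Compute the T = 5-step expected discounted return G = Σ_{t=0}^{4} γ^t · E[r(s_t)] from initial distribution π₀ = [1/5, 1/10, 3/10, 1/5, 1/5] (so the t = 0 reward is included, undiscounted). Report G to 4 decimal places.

t=0: π = [0.2000, 0.1000, 0.3000, 0.2000, 0.2000], E[r] = 1.1000, γ^t·E[r] = 1.100000, running G = 1.100000
t=1: π = [0.1300, 0.2100, 0.2000, 0.2200, 0.2400], E[r] = 0.4500, γ^t·E[r] = 0.360000, running G = 1.460000
t=2: π = [0.1450, 0.2170, 0.1980, 0.2240, 0.2160], E[r] = 0.4110, γ^t·E[r] = 0.263040, running G = 1.723040
t=3: π = [0.1433, 0.2163, 0.2008, 0.2216, 0.2180], E[r] = 0.4281, γ^t·E[r] = 0.219187, running G = 1.942227
t=4: π = [0.1434, 0.2161, 0.2004, 0.2218, 0.2184], E[r] = 0.4263, γ^t·E[r] = 0.174600, running G = 2.116827

G = 2.1168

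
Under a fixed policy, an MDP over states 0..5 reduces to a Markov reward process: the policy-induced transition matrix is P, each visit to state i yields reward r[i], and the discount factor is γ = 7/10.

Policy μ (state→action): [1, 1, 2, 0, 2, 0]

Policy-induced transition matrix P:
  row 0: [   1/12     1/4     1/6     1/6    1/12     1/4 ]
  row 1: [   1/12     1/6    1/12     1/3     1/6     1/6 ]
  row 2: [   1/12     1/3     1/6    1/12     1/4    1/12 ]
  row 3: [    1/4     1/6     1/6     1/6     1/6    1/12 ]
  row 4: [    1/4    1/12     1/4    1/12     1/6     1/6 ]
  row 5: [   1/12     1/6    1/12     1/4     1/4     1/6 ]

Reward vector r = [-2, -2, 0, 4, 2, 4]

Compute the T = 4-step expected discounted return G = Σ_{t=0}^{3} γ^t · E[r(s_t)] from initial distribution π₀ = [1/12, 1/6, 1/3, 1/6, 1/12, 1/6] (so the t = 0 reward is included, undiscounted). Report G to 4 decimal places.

t=0: π = [0.0833, 0.1667, 0.3333, 0.1667, 0.0833, 0.1667], E[r] = 1.0000, γ^t·E[r] = 1.000000, running G = 1.000000
t=1: π = [0.1250, 0.2222, 0.1458, 0.1736, 0.2014, 0.1319], E[r] = 0.9306, γ^t·E[r] = 0.651389, running G = 1.651389
t=2: π = [0.1458, 0.1846, 0.1539, 0.1858, 0.1794, 0.1505], E[r] = 1.0428, γ^t·E[r] = 0.510984, running G = 2.162373
t=3: π = [0.1442, 0.1895, 0.1537, 0.1822, 0.1799, 0.1505], E[r] = 1.0231, γ^t·E[r] = 0.350940, running G = 2.513313

G = 2.5133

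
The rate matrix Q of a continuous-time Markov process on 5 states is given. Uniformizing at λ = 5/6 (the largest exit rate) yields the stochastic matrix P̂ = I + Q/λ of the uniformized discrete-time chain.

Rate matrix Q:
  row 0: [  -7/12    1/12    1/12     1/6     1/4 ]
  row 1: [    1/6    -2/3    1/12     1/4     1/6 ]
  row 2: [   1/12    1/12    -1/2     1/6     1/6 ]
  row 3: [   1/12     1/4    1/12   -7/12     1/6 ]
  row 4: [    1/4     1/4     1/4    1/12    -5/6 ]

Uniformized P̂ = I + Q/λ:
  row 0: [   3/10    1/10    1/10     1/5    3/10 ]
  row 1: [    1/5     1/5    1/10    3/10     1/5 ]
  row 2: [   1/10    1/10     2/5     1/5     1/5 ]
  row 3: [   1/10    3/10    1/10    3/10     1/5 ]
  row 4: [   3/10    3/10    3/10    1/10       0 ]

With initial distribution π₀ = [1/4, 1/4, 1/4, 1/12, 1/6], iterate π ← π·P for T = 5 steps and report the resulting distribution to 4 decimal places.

π = [0.1959, 0.2015, 0.1953, 0.2243, 0.1830]

t=0: π = [0.2500, 0.2500, 0.2500, 0.0833, 0.1667]
t=1: π = [0.2083, 0.1750, 0.2083, 0.2167, 0.1917]
t=2: π = [0.1975, 0.1992, 0.2008, 0.2200, 0.1825]
t=3: π = [0.1959, 0.2004, 0.1968, 0.2237, 0.1833]
t=4: π = [0.1959, 0.2014, 0.1957, 0.2241, 0.1829]
t=5: π = [0.1959, 0.2015, 0.1953, 0.2243, 0.1830]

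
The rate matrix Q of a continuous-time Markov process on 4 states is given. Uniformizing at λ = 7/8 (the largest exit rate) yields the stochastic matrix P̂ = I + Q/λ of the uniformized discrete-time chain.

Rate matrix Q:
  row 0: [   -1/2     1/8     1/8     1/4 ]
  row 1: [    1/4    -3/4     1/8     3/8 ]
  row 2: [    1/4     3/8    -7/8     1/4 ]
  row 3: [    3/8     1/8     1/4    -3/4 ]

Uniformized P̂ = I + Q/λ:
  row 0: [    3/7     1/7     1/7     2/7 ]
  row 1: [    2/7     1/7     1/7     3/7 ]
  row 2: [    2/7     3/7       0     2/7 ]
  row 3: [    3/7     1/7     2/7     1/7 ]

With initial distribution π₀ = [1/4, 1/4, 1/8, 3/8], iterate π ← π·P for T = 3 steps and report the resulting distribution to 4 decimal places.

t=0: π = [0.2500, 0.2500, 0.1250, 0.3750]
t=1: π = [0.3750, 0.1786, 0.1786, 0.2679]
t=2: π = [0.3776, 0.1939, 0.1556, 0.2730]
t=3: π = [0.3786, 0.1873, 0.1596, 0.2744]

π = [0.3786, 0.1873, 0.1596, 0.2744]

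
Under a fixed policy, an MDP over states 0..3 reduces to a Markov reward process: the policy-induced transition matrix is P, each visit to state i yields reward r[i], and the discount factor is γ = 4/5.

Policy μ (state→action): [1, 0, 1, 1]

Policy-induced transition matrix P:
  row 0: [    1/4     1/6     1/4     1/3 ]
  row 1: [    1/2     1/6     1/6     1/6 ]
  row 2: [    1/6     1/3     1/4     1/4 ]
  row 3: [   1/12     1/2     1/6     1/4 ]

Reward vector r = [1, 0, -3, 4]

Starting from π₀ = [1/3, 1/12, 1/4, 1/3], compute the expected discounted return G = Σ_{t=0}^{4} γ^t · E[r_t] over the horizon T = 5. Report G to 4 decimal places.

t=0: π = [0.3333, 0.0833, 0.2500, 0.3333], E[r] = 0.9167, γ^t·E[r] = 0.916667, running G = 0.916667
t=1: π = [0.1944, 0.3194, 0.2153, 0.2708], E[r] = 0.6319, γ^t·E[r] = 0.505556, running G = 1.422222
t=2: π = [0.2668, 0.2928, 0.2008, 0.2396], E[r] = 0.6227, γ^t·E[r] = 0.398519, running G = 1.820741
t=3: π = [0.2665, 0.2800, 0.2056, 0.2478], E[r] = 0.6410, γ^t·E[r] = 0.328173, running G = 2.148914
t=4: π = [0.2616, 0.2835, 0.2060, 0.2489], E[r] = 0.6390, γ^t·E[r] = 0.261747, running G = 2.410660

G = 2.4107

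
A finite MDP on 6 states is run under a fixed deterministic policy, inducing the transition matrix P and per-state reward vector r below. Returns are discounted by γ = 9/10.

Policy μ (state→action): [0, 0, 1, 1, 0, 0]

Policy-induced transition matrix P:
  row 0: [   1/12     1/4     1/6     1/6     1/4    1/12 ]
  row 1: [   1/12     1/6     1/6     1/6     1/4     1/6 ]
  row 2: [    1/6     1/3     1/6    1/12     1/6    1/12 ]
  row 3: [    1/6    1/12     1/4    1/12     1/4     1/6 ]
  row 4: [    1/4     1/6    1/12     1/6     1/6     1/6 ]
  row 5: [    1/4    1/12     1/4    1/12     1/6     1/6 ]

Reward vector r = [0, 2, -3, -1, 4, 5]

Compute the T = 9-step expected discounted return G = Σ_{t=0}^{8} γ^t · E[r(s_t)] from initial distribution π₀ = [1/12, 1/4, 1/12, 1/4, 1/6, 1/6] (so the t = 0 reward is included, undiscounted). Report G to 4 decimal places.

t=0: π = [0.0833, 0.2500, 0.0833, 0.2500, 0.1667, 0.1667], E[r] = 1.5000, γ^t·E[r] = 1.500000, running G = 1.500000
t=1: π = [0.1667, 0.1528, 0.1875, 0.1250, 0.2153, 0.1528], E[r] = 1.2431, γ^t·E[r] = 1.118750, running G = 2.618750
t=2: π = [0.1707, 0.1887, 0.1719, 0.1279, 0.2037, 0.1372], E[r] = 1.2344, γ^t·E[r] = 0.999844, running G = 3.618594
t=3: π = [0.1651, 0.1875, 0.1718, 0.1303, 0.2073, 0.1381], E[r] = 1.2490, γ^t·E[r] = 0.910512, running G = 4.529105
t=4: π = [0.1661, 0.1867, 0.1718, 0.1300, 0.2069, 0.1386], E[r] = 1.2487, γ^t·E[r] = 0.819265, running G = 5.348371
t=5: π = [0.1661, 0.1868, 0.1718, 0.1300, 0.2069, 0.1385], E[r] = 1.2483, γ^t·E[r] = 0.737088, running G = 6.085459
t=6: π = [0.1660, 0.1868, 0.1718, 0.1300, 0.2069, 0.1385], E[r] = 1.2483, γ^t·E[r] = 0.663402, running G = 6.748861
t=7: π = [0.1660, 0.1868, 0.1718, 0.1300, 0.2069, 0.1385], E[r] = 1.2483, γ^t·E[r] = 0.597065, running G = 7.345925
t=8: π = [0.1660, 0.1868, 0.1718, 0.1300, 0.2069, 0.1385], E[r] = 1.2483, γ^t·E[r] = 0.537358, running G = 7.883283

G = 7.8833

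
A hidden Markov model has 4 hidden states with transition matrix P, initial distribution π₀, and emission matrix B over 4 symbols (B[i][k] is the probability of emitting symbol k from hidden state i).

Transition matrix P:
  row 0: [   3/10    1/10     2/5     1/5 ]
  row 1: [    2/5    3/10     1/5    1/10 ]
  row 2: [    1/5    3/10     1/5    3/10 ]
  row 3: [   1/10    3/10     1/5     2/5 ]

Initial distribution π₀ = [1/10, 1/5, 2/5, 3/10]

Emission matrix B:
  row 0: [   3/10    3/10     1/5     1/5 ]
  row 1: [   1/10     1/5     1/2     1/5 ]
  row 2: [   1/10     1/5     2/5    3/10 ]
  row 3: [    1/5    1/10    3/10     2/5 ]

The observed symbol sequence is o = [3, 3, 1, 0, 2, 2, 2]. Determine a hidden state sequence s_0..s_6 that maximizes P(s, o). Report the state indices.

t=0: δ = [2.000e-02, 4.000e-02, 1.200e-01, 1.200e-01]  (obs o_0=3)
t=1: δ = [4.800e-03, 7.200e-03, 7.200e-03, 1.920e-02]  ψ = [2, 2, 2, 3]  (obs o_1=3)
t=2: δ = [8.640e-04, 1.152e-03, 7.680e-04, 7.680e-04]  ψ = [1, 3, 3, 3]  (obs o_2=1)
t=3: δ = [1.382e-04, 3.456e-05, 3.456e-05, 6.144e-05]  ψ = [1, 1, 0, 3]  (obs o_3=0)
t=4: δ = [8.294e-06, 9.216e-06, 2.212e-05, 8.294e-06]  ψ = [0, 3, 0, 0]  (obs o_4=2)
t=5: δ = [8.847e-07, 3.318e-06, 1.769e-06, 1.991e-06]  ψ = [2, 2, 2, 2]  (obs o_5=2)
t=6: δ = [2.654e-07, 4.977e-07, 2.654e-07, 2.389e-07]  ψ = [1, 1, 1, 3]  (obs o_6=2)
backtrack: best end state = 1; path = [3, 3, 1, 0, 2, 1, 1]

path = [3, 3, 1, 0, 2, 1, 1]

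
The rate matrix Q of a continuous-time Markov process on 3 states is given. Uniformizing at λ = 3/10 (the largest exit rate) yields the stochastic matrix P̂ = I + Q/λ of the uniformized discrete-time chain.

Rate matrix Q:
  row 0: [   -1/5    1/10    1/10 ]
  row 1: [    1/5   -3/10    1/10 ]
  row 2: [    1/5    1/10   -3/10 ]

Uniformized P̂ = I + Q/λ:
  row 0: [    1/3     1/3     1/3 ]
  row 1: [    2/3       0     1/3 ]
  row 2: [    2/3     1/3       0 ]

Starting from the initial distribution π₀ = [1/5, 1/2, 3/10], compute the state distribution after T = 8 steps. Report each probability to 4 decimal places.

π = [0.5000, 0.2500, 0.2500]

t=0: π = [0.2000, 0.5000, 0.3000]
t=1: π = [0.6000, 0.1667, 0.2333]
t=2: π = [0.4667, 0.2778, 0.2556]
t=3: π = [0.5111, 0.2407, 0.2481]
t=4: π = [0.4963, 0.2531, 0.2506]
t=5: π = [0.5012, 0.2490, 0.2498]
t=6: π = [0.4996, 0.2503, 0.2501]
t=7: π = [0.5001, 0.2499, 0.2500]
t=8: π = [0.5000, 0.2500, 0.2500]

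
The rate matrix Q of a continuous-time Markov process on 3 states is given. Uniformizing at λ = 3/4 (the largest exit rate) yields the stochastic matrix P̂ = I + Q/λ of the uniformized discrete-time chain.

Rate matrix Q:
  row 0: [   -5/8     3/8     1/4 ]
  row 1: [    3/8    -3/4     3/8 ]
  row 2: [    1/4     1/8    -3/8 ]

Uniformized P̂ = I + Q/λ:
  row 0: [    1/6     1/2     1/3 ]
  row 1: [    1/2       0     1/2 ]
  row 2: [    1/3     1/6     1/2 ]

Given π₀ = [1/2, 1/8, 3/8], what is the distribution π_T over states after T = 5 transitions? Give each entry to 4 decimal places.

t=0: π = [0.5000, 0.1250, 0.3750]
t=1: π = [0.2708, 0.3125, 0.4167]
t=2: π = [0.3403, 0.2049, 0.4549]
t=3: π = [0.3108, 0.2459, 0.4433]
t=4: π = [0.3225, 0.2293, 0.4482]
t=5: π = [0.3178, 0.2360, 0.4462]

π = [0.3178, 0.2360, 0.4462]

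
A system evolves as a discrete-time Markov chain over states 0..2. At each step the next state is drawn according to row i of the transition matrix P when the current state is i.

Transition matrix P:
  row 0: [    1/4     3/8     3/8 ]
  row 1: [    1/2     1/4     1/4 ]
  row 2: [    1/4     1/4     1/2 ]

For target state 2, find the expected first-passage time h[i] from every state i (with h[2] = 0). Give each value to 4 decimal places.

h = [3.0000, 3.3333, 0.0000]

First-step conditioning: h[2] = 0; for i ≠ 2, h[i] = 1 + Σ_k P[i][k]·h[k].
  h[0] = 1 + 1/4·h[0] + 3/8·h[1]
  h[1] = 1 + 1/2·h[0] + 1/4·h[1]
Solving the 2×2 linear system over states ≠ 2 gives exactly h = [3, 10/3, 0] (h[2] = 0 is the target).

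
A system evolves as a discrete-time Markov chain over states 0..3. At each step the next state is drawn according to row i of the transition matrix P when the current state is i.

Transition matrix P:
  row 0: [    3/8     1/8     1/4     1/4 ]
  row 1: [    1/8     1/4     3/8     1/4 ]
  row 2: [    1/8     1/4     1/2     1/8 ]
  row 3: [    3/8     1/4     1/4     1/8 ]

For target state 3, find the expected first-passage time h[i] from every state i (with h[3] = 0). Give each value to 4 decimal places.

First-step conditioning: h[3] = 0; for i ≠ 3, h[i] = 1 + Σ_k P[i][k]·h[k].
  h[0] = 1 + 3/8·h[0] + 1/8·h[1] + 1/4·h[2]
  h[1] = 1 + 1/8·h[0] + 1/4·h[1] + 3/8·h[2]
  h[2] = 1 + 1/8·h[0] + 1/4·h[1] + 1/2·h[2]
Solving the 3×3 linear system over states ≠ 3 gives exactly h = [328/67, 336/67, 384/67, 0] (h[3] = 0 is the target).

h = [4.8955, 5.0149, 5.7313, 0.0000]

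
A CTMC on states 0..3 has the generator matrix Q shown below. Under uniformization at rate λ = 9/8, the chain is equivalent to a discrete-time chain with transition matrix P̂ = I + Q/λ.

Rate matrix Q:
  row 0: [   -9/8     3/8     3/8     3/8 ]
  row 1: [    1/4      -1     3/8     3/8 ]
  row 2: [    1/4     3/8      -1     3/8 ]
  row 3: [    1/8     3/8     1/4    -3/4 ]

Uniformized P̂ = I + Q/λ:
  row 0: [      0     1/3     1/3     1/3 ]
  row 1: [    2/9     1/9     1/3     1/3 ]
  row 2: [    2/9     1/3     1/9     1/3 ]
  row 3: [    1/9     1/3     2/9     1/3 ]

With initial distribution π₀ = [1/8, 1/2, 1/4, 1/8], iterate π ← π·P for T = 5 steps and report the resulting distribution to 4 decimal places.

t=0: π = [0.1250, 0.5000, 0.2500, 0.1250]
t=1: π = [0.1806, 0.2222, 0.2639, 0.3333]
t=2: π = [0.1451, 0.2840, 0.2377, 0.3333]
t=3: π = [0.1529, 0.2702, 0.2435, 0.3333]
t=4: π = [0.1512, 0.2733, 0.2422, 0.3333]
t=5: π = [0.1516, 0.2726, 0.2425, 0.3333]

π = [0.1516, 0.2726, 0.2425, 0.3333]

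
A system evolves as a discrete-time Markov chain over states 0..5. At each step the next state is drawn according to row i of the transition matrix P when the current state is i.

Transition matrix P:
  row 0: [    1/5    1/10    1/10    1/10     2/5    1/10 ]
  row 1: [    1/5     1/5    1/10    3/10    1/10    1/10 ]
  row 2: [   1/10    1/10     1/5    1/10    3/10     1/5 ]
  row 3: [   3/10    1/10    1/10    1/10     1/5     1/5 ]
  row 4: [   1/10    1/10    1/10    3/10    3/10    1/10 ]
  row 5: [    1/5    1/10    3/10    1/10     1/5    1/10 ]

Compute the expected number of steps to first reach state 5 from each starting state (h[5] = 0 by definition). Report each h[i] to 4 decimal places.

h = [7.7434, 7.6226, 6.8981, 6.9962, 7.6075, 0.0000]

First-step conditioning: h[5] = 0; for i ≠ 5, h[i] = 1 + Σ_k P[i][k]·h[k].
  h[0] = 1 + 1/5·h[0] + 1/10·h[1] + 1/10·h[2] + 1/10·h[3] + 2/5·h[4]
  h[1] = 1 + 1/5·h[0] + 1/5·h[1] + 1/10·h[2] + 3/10·h[3] + 1/10·h[4]
  h[2] = 1 + 1/10·h[0] + 1/10·h[1] + 1/5·h[2] + 1/10·h[3] + 3/10·h[4]
  h[3] = 1 + 3/10·h[0] + 1/10·h[1] + 1/10·h[2] + 1/10·h[3] + 1/5·h[4]
  h[4] = 1 + 1/10·h[0] + 1/10·h[1] + 1/10·h[2] + 3/10·h[3] + 3/10·h[4]
Solving the 5×5 linear system over states ≠ 5 gives exactly h = [2052/265, 404/53, 1828/265, 1854/265, 2016/265, 0] (h[5] = 0 is the target).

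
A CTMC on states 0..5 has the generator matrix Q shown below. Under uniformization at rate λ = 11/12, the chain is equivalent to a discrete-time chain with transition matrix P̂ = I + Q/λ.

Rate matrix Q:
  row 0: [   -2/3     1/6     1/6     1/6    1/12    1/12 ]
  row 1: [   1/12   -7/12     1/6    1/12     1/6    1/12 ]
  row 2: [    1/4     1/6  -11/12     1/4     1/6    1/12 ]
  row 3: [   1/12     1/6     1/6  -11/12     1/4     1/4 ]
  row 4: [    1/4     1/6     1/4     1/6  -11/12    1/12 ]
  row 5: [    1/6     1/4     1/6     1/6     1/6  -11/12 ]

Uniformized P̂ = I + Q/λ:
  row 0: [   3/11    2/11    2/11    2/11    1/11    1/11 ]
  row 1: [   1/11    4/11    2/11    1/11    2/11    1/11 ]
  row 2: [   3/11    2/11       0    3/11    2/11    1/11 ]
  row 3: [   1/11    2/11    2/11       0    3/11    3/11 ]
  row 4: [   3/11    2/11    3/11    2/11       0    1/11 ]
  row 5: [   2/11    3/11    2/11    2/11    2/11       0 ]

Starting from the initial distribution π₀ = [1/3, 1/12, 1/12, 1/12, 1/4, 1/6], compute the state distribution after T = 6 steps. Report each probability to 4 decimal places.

t=0: π = [0.3333, 0.0833, 0.0833, 0.0833, 0.2500, 0.1667]
t=1: π = [0.2273, 0.2121, 0.1894, 0.1667, 0.1136, 0.0909]
t=2: π = [0.1956, 0.2287, 0.1577, 0.1494, 0.1556, 0.1129]
t=3: π = [0.1937, 0.2337, 0.1673, 0.1482, 0.1493, 0.1078]
t=4: π = [0.1935, 0.2341, 0.1650, 0.1488, 0.1505, 0.1081]
t=5: π = [0.1933, 0.2342, 0.1655, 0.1485, 0.1504, 0.1081]
t=6: π = [0.1933, 0.2342, 0.1654, 0.1486, 0.1504, 0.1081]

π = [0.1933, 0.2342, 0.1654, 0.1486, 0.1504, 0.1081]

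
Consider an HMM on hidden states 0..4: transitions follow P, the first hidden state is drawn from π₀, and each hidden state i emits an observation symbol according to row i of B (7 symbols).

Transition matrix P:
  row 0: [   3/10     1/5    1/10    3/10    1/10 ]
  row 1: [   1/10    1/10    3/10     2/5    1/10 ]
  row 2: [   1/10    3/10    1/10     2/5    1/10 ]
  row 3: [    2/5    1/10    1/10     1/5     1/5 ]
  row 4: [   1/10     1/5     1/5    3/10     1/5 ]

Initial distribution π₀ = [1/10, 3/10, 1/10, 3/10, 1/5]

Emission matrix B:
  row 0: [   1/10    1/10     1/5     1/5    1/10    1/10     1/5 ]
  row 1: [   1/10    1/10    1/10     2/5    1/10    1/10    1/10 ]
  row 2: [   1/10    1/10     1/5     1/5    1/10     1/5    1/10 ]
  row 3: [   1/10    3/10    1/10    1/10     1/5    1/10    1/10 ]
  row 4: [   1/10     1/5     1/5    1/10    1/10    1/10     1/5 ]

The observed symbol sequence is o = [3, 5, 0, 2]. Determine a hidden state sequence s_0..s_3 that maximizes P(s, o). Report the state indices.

path = [1, 2, 3, 0]

t=0: δ = [2.000e-02, 1.200e-01, 2.000e-02, 3.000e-02, 2.000e-02]  (obs o_0=3)
t=1: δ = [1.200e-03, 1.200e-03, 7.200e-03, 4.800e-03, 1.200e-03]  ψ = [1, 1, 1, 1, 1]  (obs o_1=5)
t=2: δ = [1.920e-04, 2.160e-04, 7.200e-05, 2.880e-04, 9.600e-05]  ψ = [3, 2, 2, 2, 3]  (obs o_2=0)
t=3: δ = [2.304e-05, 3.840e-06, 1.296e-05, 8.640e-06, 1.152e-05]  ψ = [3, 0, 1, 1, 3]  (obs o_3=2)
backtrack: best end state = 0; path = [1, 2, 3, 0]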